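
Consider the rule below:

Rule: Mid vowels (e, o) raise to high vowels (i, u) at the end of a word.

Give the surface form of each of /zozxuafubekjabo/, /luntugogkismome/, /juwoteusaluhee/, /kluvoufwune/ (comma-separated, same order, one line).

/zozxuafubekjabo/: /o/ is a mid vowel in word-final position, so it raises to [u]. → [zozxuafubekjabu].
/luntugogkismome/: /e/ is a mid vowel in word-final position, so it raises to [i]. → [luntugogkismomi].
/juwoteusaluhee/: /e/ is a mid vowel in word-final position, so it raises to [i]. → [juwoteusaluhei].
/kluvoufwune/: /e/ is a mid vowel in word-final position, so it raises to [i]. → [kluvoufwuni].

zozxuafubekjabu, luntugogkismomi, juwoteusaluhei, kluvoufwuni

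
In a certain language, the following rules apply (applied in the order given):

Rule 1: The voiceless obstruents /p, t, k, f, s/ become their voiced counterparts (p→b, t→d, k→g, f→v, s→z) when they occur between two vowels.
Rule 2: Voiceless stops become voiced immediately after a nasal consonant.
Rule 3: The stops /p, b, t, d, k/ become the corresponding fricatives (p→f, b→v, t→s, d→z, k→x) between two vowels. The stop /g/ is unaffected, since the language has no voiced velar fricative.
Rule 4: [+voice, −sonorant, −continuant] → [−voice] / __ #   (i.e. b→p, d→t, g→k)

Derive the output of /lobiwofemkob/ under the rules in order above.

Rule 1 (intervocalic voicing): /f/ is a voiceless obstruent between vowels /o/ and /e/, so it voices to [v]. /lobiwofemkob/ → lobiwovemkob.
Rule 2 (post-nasal voicing): /k/ is a voiceless stop immediately after the nasal /m/, so it voices to [g]. /lobiwovemkob/ → lobiwovemgob.
Rule 3 (intervocalic spirantization): /b/ is a stop between vowels /o/ and /i/, so it spirantizes to the fricative [v]. /lobiwovemgob/ → loviwovemgob.
Rule 4 (final devoicing): /b/ is a voiced stop in word-final position, so it devoices to [p]. /loviwovemgob/ → loviwovemgop.

loviwovemgop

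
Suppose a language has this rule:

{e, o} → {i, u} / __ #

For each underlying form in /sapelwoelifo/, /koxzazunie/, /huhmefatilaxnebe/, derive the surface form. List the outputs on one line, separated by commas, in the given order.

/sapelwoelifo/: /o/ is a mid vowel in word-final position, so it raises to [u]. → [sapelwoelifu].
/koxzazunie/: /e/ is a mid vowel in word-final position, so it raises to [i]. → [koxzazunii].
/huhmefatilaxnebe/: /e/ is a mid vowel in word-final position, so it raises to [i]. → [huhmefatilaxnebi].

sapelwoelifu, koxzazunii, huhmefatilaxnebi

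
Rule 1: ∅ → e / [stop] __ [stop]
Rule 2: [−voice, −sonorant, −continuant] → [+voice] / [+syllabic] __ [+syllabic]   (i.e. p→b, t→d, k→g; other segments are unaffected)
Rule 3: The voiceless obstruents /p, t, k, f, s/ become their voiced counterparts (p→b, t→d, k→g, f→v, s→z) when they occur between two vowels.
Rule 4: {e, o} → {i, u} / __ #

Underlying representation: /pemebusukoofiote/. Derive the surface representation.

Rule 1 (stop-cluster e-epenthesis): no segment meets the environment; /pemebusukoofiote/ is unchanged.
Rule 2 (intervocalic voicing): /k/ is a voiceless stop between vowels /u/ and /o/, so it voices to [g]. /t/ is a voiceless stop between vowels /o/ and /e/, so it voices to [d]. /pemebusukoofiote/ → pemebusugoofiode.
Rule 3 (intervocalic voicing): /s/ is a voiceless obstruent between vowels /u/ and /u/, so it voices to [z]. /f/ is a voiceless obstruent between vowels /o/ and /i/, so it voices to [v]. /pemebusugoofiode/ → pemebuzugooviode.
Rule 4 (final vowel raising): /e/ is a mid vowel in word-final position, so it raises to [i]. /pemebuzugooviode/ → pemebuzugooviodi.

pemebuzugooviodi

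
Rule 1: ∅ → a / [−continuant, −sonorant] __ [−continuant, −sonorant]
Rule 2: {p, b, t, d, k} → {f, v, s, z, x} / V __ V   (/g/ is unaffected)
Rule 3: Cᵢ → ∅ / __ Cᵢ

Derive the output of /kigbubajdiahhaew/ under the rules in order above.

Rule 1 (stop-cluster a-epenthesis): /g/ and /b/ form a stop–stop cluster, so [a] is inserted between them. /kigbubajdiahhaew/ → kigabubajdiahhaew.
Rule 2 (intervocalic spirantization): /b/ is a stop between vowels /a/ and /u/, so it spirantizes to the fricative [v]. /b/ is a stop between vowels /u/ and /a/, so it spirantizes to the fricative [v]. /kigabubajdiahhaew/ → kigavuvajdiahhaew.
Rule 3 (degemination): /hh/ is a geminate; the first /h/ deletes. /kigavuvajdiahhaew/ → kigavuvajdiahaew.

kigavuvajdiahaew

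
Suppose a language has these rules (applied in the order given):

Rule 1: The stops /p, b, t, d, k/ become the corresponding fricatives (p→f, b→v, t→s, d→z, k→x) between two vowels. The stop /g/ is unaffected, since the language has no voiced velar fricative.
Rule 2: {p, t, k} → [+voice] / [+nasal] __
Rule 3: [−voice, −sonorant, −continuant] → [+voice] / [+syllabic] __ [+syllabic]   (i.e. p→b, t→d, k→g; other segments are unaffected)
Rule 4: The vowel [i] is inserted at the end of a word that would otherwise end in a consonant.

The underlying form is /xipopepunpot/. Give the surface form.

xifofefunboti

Rule 1 (intervocalic spirantization): /p/ is a stop between vowels /i/ and /o/, so it spirantizes to the fricative [f]. /p/ is a stop between vowels /o/ and /e/, so it spirantizes to the fricative [f]. /p/ is a stop between vowels /e/ and /u/, so it spirantizes to the fricative [f]. /xipopepunpot/ → xifofefunpot.
Rule 2 (post-nasal voicing): /p/ is a voiceless stop immediately after the nasal /n/, so it voices to [b]. /xifofefunpot/ → xifofefunbot.
Rule 3 (intervocalic voicing): no segment meets the environment; /xifofefunbot/ is unchanged.
Rule 4 (final i-epenthesis): the form ends in the consonant /t/, so [i] is inserted word-finally. /xifofefunbot/ → xifofefunboti.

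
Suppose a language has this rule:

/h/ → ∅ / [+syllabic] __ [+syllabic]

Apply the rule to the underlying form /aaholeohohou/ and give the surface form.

/h/ occurs between vowels /a/ and /o/, so it deletes.
/h/ occurs between vowels /o/ and /o/, so it deletes.
/h/ occurs between vowels /o/ and /o/, so it deletes.
Surface form: [aaoleooou].

aaoleooou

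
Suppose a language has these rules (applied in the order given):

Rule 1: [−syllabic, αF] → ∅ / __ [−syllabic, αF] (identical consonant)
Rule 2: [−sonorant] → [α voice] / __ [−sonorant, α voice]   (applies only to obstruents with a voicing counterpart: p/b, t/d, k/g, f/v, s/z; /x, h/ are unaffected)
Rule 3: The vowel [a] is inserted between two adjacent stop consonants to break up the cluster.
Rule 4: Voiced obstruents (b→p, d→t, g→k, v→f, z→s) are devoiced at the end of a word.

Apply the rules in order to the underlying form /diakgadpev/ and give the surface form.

Rule 1 (degemination): no segment meets the environment; /diakgadpev/ is unchanged.
Rule 2 (regressive voicing assimilation): /k/ precedes the voiced obstruent /g/, so it voices to [g] by assimilation. /d/ precedes the voiceless obstruent /p/, so it devoices to [t] by assimilation. /diakgadpev/ → diaggatpev.
Rule 3 (stop-cluster a-epenthesis): /g/ and /g/ form a stop–stop cluster, so [a] is inserted between them. /t/ and /p/ form a stop–stop cluster, so [a] is inserted between them. /diaggatpev/ → diagagatapev.
Rule 4 (final devoicing): /v/ is a voiced obstruent in word-final position, so it devoices to [f]. /diagagatapev/ → diagagatapef.

diagagatapef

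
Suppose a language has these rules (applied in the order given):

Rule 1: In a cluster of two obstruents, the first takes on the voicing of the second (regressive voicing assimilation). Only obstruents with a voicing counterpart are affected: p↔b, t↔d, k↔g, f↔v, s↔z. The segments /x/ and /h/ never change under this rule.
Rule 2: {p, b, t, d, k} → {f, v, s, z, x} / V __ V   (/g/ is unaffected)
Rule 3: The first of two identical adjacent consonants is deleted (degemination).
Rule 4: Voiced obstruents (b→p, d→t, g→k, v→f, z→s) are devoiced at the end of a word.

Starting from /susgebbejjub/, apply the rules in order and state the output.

suzgebejup

Rule 1 (regressive voicing assimilation): /s/ precedes the voiced obstruent /g/, so it voices to [z] by assimilation. /susgebbejjub/ → suzgebbejjub.
Rule 2 (intervocalic spirantization): no segment meets the environment; /suzgebbejjub/ is unchanged.
Rule 3 (degemination): /bb/ is a geminate; the first /b/ deletes. /jj/ is a geminate; the first /j/ deletes. /suzgebbejjub/ → suzgebejub.
Rule 4 (final devoicing): /b/ is a voiced obstruent in word-final position, so it devoices to [p]. /suzgebejub/ → suzgebejup.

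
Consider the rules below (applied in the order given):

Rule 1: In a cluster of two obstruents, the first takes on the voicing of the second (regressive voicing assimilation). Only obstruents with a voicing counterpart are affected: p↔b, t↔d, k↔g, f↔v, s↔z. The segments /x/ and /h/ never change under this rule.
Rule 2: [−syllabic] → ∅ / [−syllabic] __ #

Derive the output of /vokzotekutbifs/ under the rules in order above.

vogzotekudbif

Rule 1 (regressive voicing assimilation): /k/ precedes the voiced obstruent /z/, so it voices to [g] by assimilation. /t/ precedes the voiced obstruent /b/, so it voices to [d] by assimilation. /vokzotekutbifs/ → vogzotekudbifs.
Rule 2 (final cluster simplification): /s/ is the second consonant of a word-final cluster /fs/, so it deletes. /vogzotekudbifs/ → vogzotekudbif.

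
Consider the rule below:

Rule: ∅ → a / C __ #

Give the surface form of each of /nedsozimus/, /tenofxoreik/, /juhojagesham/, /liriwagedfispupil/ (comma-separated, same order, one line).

nedsozimusa, tenofxoreika, juhojageshama, liriwagedfispupila

/nedsozimus/: the form ends in the consonant /s/, so [a] is inserted word-finally. → [nedsozimusa].
/tenofxoreik/: the form ends in the consonant /k/, so [a] is inserted word-finally. → [tenofxoreika].
/juhojagesham/: the form ends in the consonant /m/, so [a] is inserted word-finally. → [juhojageshama].
/liriwagedfispupil/: the form ends in the consonant /l/, so [a] is inserted word-finally. → [liriwagedfispupila].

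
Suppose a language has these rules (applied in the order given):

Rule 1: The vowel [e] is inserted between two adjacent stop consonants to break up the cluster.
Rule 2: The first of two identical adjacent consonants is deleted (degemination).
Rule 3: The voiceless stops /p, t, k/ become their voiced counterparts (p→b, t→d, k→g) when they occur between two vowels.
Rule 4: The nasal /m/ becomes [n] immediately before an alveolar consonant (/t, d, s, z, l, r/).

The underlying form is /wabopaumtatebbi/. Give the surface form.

wabobauntadebebi

Rule 1 (stop-cluster e-epenthesis): /b/ and /b/ form a stop–stop cluster, so [e] is inserted between them. /wabopaumtatebbi/ → wabopaumtatebebi.
Rule 2 (degemination): no segment meets the environment; /wabopaumtatebebi/ is unchanged.
Rule 3 (intervocalic voicing): /p/ is a voiceless stop between vowels /o/ and /a/, so it voices to [b]. /t/ is a voiceless stop between vowels /a/ and /e/, so it voices to [d]. /wabopaumtatebebi/ → wabobaumtadebebi.
Rule 4 (nasal place assimilation): /m/ precedes the alveolar consonant /t/, so it assimilates in place to [n]. /wabobaumtadebebi/ → wabobauntadebebi.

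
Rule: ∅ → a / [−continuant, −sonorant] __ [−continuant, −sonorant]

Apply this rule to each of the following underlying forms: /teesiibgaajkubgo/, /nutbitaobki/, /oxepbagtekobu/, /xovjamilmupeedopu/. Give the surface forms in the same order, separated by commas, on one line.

teesiibagaajkubago, nutabitaobaki, oxepabagatekobu, xovjamilmupeedopu

/teesiibgaajkubgo/: /b/ and /g/ form a stop–stop cluster, so [a] is inserted between them. /b/ and /g/ form a stop–stop cluster, so [a] is inserted between them. → [teesiibagaajkubago].
/nutbitaobki/: /t/ and /b/ form a stop–stop cluster, so [a] is inserted between them. /b/ and /k/ form a stop–stop cluster, so [a] is inserted between them. → [nutabitaobaki].
/oxepbagtekobu/: /p/ and /b/ form a stop–stop cluster, so [a] is inserted between them. /g/ and /t/ form a stop–stop cluster, so [a] is inserted between them. → [oxepabagatekobu].
/xovjamilmupeedopu/: the rule's environment is not met; surfaces unchanged as [xovjamilmupeedopu].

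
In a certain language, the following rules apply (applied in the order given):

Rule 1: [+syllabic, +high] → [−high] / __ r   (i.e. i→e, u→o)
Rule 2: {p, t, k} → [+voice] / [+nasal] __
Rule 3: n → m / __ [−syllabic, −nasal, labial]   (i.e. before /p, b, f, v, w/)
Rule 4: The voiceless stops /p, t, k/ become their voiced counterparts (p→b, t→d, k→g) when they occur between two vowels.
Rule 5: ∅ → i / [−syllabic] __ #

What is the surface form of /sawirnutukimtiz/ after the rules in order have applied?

sawernudugimdizi

Rule 1 (pre-rhotic lowering): /i/ is a high vowel immediately before /r/, so it lowers to [e]. /sawirnutukimtiz/ → sawernutukimtiz.
Rule 2 (post-nasal voicing): /t/ is a voiceless stop immediately after the nasal /m/, so it voices to [d]. /sawernutukimtiz/ → sawernutukimdiz.
Rule 3 (nasal place assimilation): no segment meets the environment; /sawernutukimdiz/ is unchanged.
Rule 4 (intervocalic voicing): /t/ is a voiceless stop between vowels /u/ and /u/, so it voices to [d]. /k/ is a voiceless stop between vowels /u/ and /i/, so it voices to [g]. /sawernutukimdiz/ → sawernudugimdiz.
Rule 5 (final i-epenthesis): the form ends in the consonant /z/, so [i] is inserted word-finally. /sawernudugimdiz/ → sawernudugimdizi.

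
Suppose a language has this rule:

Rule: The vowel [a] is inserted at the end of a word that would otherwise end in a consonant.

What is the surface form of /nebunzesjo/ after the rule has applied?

nebunzesjo

No segment of /nebunzesjo/ meets the structural description of the rule, so the form surfaces unchanged.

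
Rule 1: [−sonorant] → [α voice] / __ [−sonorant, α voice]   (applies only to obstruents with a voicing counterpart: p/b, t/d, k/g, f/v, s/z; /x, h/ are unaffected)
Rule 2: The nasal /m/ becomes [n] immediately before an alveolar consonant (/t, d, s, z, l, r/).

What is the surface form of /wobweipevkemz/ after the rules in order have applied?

wobweipefkenz

Rule 1 (regressive voicing assimilation): /v/ precedes the voiceless obstruent /k/, so it devoices to [f] by assimilation. /wobweipevkemz/ → wobweipefkemz.
Rule 2 (nasal place assimilation): /m/ precedes the alveolar consonant /z/, so it assimilates in place to [n]. /wobweipefkemz/ → wobweipefkenz.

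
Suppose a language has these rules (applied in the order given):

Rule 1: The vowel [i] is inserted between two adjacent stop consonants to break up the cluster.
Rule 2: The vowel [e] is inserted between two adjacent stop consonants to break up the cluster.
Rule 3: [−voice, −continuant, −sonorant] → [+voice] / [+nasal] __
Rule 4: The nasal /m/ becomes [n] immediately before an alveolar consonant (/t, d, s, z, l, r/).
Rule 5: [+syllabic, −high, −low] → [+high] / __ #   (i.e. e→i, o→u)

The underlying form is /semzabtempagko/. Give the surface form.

senzabitembagiku

Rule 1 (stop-cluster i-epenthesis): /b/ and /t/ form a stop–stop cluster, so [i] is inserted between them. /g/ and /k/ form a stop–stop cluster, so [i] is inserted between them. /semzabtempagko/ → semzabitempagiko.
Rule 2 (stop-cluster e-epenthesis): no segment meets the environment; /semzabitempagiko/ is unchanged.
Rule 3 (post-nasal voicing): /p/ is a voiceless stop immediately after the nasal /m/, so it voices to [b]. /semzabitempagiko/ → semzabitembagiko.
Rule 4 (nasal place assimilation): /m/ precedes the alveolar consonant /z/, so it assimilates in place to [n]. /semzabitembagiko/ → senzabitembagiko.
Rule 5 (final vowel raising): /o/ is a mid vowel in word-final position, so it raises to [u]. /senzabitembagiko/ → senzabitembagiku.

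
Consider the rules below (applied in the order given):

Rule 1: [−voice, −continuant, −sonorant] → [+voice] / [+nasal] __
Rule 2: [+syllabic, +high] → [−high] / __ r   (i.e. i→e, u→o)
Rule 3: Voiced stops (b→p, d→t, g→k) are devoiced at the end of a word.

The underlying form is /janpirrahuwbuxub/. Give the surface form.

janberrahuwbuxup

Rule 1 (post-nasal voicing): /p/ is a voiceless stop immediately after the nasal /n/, so it voices to [b]. /janpirrahuwbuxub/ → janbirrahuwbuxub.
Rule 2 (pre-rhotic lowering): /i/ is a high vowel immediately before /r/, so it lowers to [e]. /janbirrahuwbuxub/ → janberrahuwbuxub.
Rule 3 (final devoicing): /b/ is a voiced stop in word-final position, so it devoices to [p]. /janberrahuwbuxub/ → janberrahuwbuxup.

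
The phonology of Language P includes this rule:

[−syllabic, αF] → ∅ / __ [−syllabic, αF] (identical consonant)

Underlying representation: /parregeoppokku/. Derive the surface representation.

paregeopoku

/rr/ is a geminate; the first /r/ deletes.
/pp/ is a geminate; the first /p/ deletes.
/kk/ is a geminate; the first /k/ deletes.
Surface form: [paregeopoku].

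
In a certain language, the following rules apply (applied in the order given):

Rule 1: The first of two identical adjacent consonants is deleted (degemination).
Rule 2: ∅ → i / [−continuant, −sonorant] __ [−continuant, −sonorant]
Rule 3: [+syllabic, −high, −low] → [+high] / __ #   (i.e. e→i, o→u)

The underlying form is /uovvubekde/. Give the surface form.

Rule 1 (degemination): /vv/ is a geminate; the first /v/ deletes. /uovvubekde/ → uovubekde.
Rule 2 (stop-cluster i-epenthesis): /k/ and /d/ form a stop–stop cluster, so [i] is inserted between them. /uovubekde/ → uovubekide.
Rule 3 (final vowel raising): /e/ is a mid vowel in word-final position, so it raises to [i]. /uovubekide/ → uovubekidi.

uovubekidi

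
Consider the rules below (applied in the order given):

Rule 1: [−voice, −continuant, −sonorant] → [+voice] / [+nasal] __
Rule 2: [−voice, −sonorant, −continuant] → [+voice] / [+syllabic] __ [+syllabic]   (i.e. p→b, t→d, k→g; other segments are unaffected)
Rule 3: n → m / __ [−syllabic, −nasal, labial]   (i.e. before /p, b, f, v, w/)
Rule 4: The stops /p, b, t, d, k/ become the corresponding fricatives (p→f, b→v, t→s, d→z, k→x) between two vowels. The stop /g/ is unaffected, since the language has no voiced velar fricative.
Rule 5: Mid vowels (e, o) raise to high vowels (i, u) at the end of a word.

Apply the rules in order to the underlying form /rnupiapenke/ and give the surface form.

rnuviavengi

Rule 1 (post-nasal voicing): /k/ is a voiceless stop immediately after the nasal /n/, so it voices to [g]. /rnupiapenke/ → rnupiapenge.
Rule 2 (intervocalic voicing): /p/ is a voiceless stop between vowels /u/ and /i/, so it voices to [b]. /p/ is a voiceless stop between vowels /a/ and /e/, so it voices to [b]. /rnupiapenge/ → rnubiabenge.
Rule 3 (nasal place assimilation): no segment meets the environment; /rnubiabenge/ is unchanged.
Rule 4 (intervocalic spirantization): /b/ is a stop between vowels /u/ and /i/, so it spirantizes to the fricative [v]. /b/ is a stop between vowels /a/ and /e/, so it spirantizes to the fricative [v]. /rnubiabenge/ → rnuviavenge.
Rule 5 (final vowel raising): /e/ is a mid vowel in word-final position, so it raises to [i]. /rnuviavenge/ → rnuviavengi.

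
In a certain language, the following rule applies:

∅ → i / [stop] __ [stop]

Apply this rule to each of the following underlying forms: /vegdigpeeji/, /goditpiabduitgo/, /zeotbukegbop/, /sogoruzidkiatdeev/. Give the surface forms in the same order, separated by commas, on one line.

vegidigipeeji, goditipiabiduitigo, zeotibukegibop, sogoruzidikiatideev

/vegdigpeeji/: /g/ and /d/ form a stop–stop cluster, so [i] is inserted between them. /g/ and /p/ form a stop–stop cluster, so [i] is inserted between them. → [vegidigipeeji].
/goditpiabduitgo/: /t/ and /p/ form a stop–stop cluster, so [i] is inserted between them. /b/ and /d/ form a stop–stop cluster, so [i] is inserted between them. /t/ and /g/ form a stop–stop cluster, so [i] is inserted between them. → [goditipiabiduitigo].
/zeotbukegbop/: /t/ and /b/ form a stop–stop cluster, so [i] is inserted between them. /g/ and /b/ form a stop–stop cluster, so [i] is inserted between them. → [zeotibukegibop].
/sogoruzidkiatdeev/: /d/ and /k/ form a stop–stop cluster, so [i] is inserted between them. /t/ and /d/ form a stop–stop cluster, so [i] is inserted between them. → [sogoruzidikiatideev].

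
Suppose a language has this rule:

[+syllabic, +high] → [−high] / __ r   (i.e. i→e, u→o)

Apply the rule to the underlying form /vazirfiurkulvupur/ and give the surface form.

/i/ is a high vowel immediately before /r/, so it lowers to [e].
/u/ is a high vowel immediately before /r/, so it lowers to [o].
/u/ is a high vowel immediately before /r/, so it lowers to [o].
The other instances of /i/, /u/ do not occur in the required environment and remain unchanged.
Surface form: [vazerfiorkulvupor].

vazerfiorkulvupor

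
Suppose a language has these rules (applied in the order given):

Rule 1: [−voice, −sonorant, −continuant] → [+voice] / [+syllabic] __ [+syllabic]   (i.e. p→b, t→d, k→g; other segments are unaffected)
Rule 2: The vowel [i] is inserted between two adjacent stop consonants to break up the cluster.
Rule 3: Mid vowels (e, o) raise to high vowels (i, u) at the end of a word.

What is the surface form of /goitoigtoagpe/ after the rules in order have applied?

Rule 1 (intervocalic voicing): /t/ is a voiceless stop between vowels /i/ and /o/, so it voices to [d]. /goitoigtoagpe/ → goidoigtoagpe.
Rule 2 (stop-cluster i-epenthesis): /g/ and /t/ form a stop–stop cluster, so [i] is inserted between them. /g/ and /p/ form a stop–stop cluster, so [i] is inserted between them. /goidoigtoagpe/ → goidoigitoagipe.
Rule 3 (final vowel raising): /e/ is a mid vowel in word-final position, so it raises to [i]. /goidoigitoagipe/ → goidoigitoagipi.

goidoigitoagipi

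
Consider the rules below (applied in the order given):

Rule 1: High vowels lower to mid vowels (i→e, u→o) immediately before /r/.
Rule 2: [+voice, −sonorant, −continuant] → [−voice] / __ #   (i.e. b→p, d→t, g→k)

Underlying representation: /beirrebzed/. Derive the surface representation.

beerrebzet

Rule 1 (pre-rhotic lowering): /i/ is a high vowel immediately before /r/, so it lowers to [e]. /beirrebzed/ → beerrebzed.
Rule 2 (final devoicing): /d/ is a voiced stop in word-final position, so it devoices to [t]. /beerrebzed/ → beerrebzet.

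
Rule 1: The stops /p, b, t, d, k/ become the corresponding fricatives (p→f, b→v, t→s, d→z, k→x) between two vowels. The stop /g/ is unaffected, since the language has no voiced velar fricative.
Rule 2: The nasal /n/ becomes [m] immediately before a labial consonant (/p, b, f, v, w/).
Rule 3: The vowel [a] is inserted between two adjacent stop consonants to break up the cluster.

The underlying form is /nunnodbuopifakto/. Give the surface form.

nunnodabuofifakato

Rule 1 (intervocalic spirantization): /p/ is a stop between vowels /o/ and /i/, so it spirantizes to the fricative [f]. /nunnodbuopifakto/ → nunnodbuofifakto.
Rule 2 (nasal place assimilation): no segment meets the environment; /nunnodbuofifakto/ is unchanged.
Rule 3 (stop-cluster a-epenthesis): /d/ and /b/ form a stop–stop cluster, so [a] is inserted between them. /k/ and /t/ form a stop–stop cluster, so [a] is inserted between them. /nunnodbuofifakto/ → nunnodabuofifakato.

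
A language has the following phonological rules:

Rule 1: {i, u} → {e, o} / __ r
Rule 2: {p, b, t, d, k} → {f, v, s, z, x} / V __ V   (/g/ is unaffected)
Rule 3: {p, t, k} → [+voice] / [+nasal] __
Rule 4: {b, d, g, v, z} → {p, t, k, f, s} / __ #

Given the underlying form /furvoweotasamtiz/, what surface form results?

Rule 1 (pre-rhotic lowering): /u/ is a high vowel immediately before /r/, so it lowers to [o]. /furvoweotasamtiz/ → forvoweotasamtiz.
Rule 2 (intervocalic spirantization): /t/ is a stop between vowels /o/ and /a/, so it spirantizes to the fricative [s]. /forvoweotasamtiz/ → forvoweosasamtiz.
Rule 3 (post-nasal voicing): /t/ is a voiceless stop immediately after the nasal /m/, so it voices to [d]. /forvoweosasamtiz/ → forvoweosasamdiz.
Rule 4 (final devoicing): /z/ is a voiced obstruent in word-final position, so it devoices to [s]. /forvoweosasamdiz/ → forvoweosasamdis.

forvoweosasamdis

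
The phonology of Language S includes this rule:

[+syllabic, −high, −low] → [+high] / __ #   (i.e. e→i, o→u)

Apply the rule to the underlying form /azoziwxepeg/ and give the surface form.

azoziwxepeg

No segment of /azoziwxepeg/ meets the structural description of the rule, so the form surfaces unchanged.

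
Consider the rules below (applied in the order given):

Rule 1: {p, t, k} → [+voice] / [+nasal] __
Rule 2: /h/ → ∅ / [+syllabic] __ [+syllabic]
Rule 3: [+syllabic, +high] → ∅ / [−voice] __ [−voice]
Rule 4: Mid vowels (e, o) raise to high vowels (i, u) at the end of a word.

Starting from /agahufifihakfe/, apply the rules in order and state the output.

agauffiakfi

Rule 1 (post-nasal voicing): no segment meets the environment; /agahufifihakfe/ is unchanged.
Rule 2 (intervocalic h-deletion): /h/ occurs between vowels /a/ and /u/, so it deletes. /h/ occurs between vowels /i/ and /a/, so it deletes. /agahufifihakfe/ → agaufifiakfe.
Rule 3 (high vowel syncope): /i/ is a high vowel flanked by voiceless consonants /f/ and /f/, so it deletes. /agaufifiakfe/ → agauffiakfe.
Rule 4 (final vowel raising): /e/ is a mid vowel in word-final position, so it raises to [i]. /agauffiakfe/ → agauffiakfi.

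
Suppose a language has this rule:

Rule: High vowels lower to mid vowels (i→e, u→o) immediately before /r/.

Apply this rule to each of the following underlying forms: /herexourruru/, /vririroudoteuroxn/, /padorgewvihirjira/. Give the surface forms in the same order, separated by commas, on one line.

/herexourruru/: /u/ is a high vowel immediately before /r/, so it lowers to [o]. /u/ is a high vowel immediately before /r/, so it lowers to [o]. → [herexoorroru].
/vririroudoteuroxn/: /i/ is a high vowel immediately before /r/, so it lowers to [e]. /i/ is a high vowel immediately before /r/, so it lowers to [e]. /u/ is a high vowel immediately before /r/, so it lowers to [o]. → [vrereroudoteoroxn].
/padorgewvihirjira/: /i/ is a high vowel immediately before /r/, so it lowers to [e]. /i/ is a high vowel immediately before /r/, so it lowers to [e]. → [padorgewviherjera].

herexoorroru, vrereroudoteoroxn, padorgewviherjera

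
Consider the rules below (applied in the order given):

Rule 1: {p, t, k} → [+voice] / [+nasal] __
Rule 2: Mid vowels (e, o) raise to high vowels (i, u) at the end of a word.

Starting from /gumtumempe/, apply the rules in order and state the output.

gumdumembi

Rule 1 (post-nasal voicing): /t/ is a voiceless stop immediately after the nasal /m/, so it voices to [d]. /p/ is a voiceless stop immediately after the nasal /m/, so it voices to [b]. /gumtumempe/ → gumdumembe.
Rule 2 (final vowel raising): /e/ is a mid vowel in word-final position, so it raises to [i]. /gumdumembe/ → gumdumembi.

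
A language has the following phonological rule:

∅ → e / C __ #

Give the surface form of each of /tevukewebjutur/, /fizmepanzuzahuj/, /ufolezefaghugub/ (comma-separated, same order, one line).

/tevukewebjutur/: the form ends in the consonant /r/, so [e] is inserted word-finally. → [tevukewebjuture].
/fizmepanzuzahuj/: the form ends in the consonant /j/, so [e] is inserted word-finally. → [fizmepanzuzahuje].
/ufolezefaghugub/: the form ends in the consonant /b/, so [e] is inserted word-finally. → [ufolezefaghugube].

tevukewebjuture, fizmepanzuzahuje, ufolezefaghugube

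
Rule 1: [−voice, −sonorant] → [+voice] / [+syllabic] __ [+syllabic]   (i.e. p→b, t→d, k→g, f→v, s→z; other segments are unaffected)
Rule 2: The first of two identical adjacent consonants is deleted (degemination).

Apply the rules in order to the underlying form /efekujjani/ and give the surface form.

Rule 1 (intervocalic voicing): /f/ is a voiceless obstruent between vowels /e/ and /e/, so it voices to [v]. /k/ is a voiceless obstruent between vowels /e/ and /u/, so it voices to [g]. /efekujjani/ → evegujjani.
Rule 2 (degemination): /jj/ is a geminate; the first /j/ deletes. /evegujjani/ → evegujani.

evegujani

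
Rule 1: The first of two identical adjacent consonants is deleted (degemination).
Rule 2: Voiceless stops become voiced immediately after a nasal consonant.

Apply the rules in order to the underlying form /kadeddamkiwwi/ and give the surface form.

kadedamgiwi

Rule 1 (degemination): /dd/ is a geminate; the first /d/ deletes. /ww/ is a geminate; the first /w/ deletes. /kadeddamkiwwi/ → kadedamkiwi.
Rule 2 (post-nasal voicing): /k/ is a voiceless stop immediately after the nasal /m/, so it voices to [g]. /kadedamkiwi/ → kadedamgiwi.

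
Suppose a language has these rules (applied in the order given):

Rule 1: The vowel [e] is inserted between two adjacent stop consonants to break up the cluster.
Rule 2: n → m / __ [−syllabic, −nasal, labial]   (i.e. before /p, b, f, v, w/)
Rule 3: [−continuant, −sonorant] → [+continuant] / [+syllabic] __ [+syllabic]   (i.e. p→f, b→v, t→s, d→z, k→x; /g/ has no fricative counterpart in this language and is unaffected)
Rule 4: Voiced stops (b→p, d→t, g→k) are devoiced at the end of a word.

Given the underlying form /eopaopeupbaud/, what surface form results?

Rule 1 (stop-cluster e-epenthesis): /p/ and /b/ form a stop–stop cluster, so [e] is inserted between them. /eopaopeupbaud/ → eopaopeupebaud.
Rule 2 (nasal place assimilation): no segment meets the environment; /eopaopeupebaud/ is unchanged.
Rule 3 (intervocalic spirantization): /p/ is a stop between vowels /o/ and /a/, so it spirantizes to the fricative [f]. /p/ is a stop between vowels /o/ and /e/, so it spirantizes to the fricative [f]. /p/ is a stop between vowels /u/ and /e/, so it spirantizes to the fricative [f]. /b/ is a stop between vowels /e/ and /a/, so it spirantizes to the fricative [v]. /eopaopeupebaud/ → eofaofeufevaud.
Rule 4 (final devoicing): /d/ is a voiced stop in word-final position, so it devoices to [t]. /eofaofeufevaud/ → eofaofeufevaut.

eofaofeufevaut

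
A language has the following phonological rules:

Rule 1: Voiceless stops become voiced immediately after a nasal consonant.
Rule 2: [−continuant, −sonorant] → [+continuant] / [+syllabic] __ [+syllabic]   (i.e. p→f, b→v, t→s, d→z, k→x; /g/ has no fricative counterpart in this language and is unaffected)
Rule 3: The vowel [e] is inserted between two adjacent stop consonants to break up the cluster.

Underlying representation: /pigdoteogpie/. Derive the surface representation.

pigedoseogepie

Rule 1 (post-nasal voicing): no segment meets the environment; /pigdoteogpie/ is unchanged.
Rule 2 (intervocalic spirantization): /t/ is a stop between vowels /o/ and /e/, so it spirantizes to the fricative [s]. /pigdoteogpie/ → pigdoseogpie.
Rule 3 (stop-cluster e-epenthesis): /g/ and /d/ form a stop–stop cluster, so [e] is inserted between them. /g/ and /p/ form a stop–stop cluster, so [e] is inserted between them. /pigdoseogpie/ → pigedoseogepie.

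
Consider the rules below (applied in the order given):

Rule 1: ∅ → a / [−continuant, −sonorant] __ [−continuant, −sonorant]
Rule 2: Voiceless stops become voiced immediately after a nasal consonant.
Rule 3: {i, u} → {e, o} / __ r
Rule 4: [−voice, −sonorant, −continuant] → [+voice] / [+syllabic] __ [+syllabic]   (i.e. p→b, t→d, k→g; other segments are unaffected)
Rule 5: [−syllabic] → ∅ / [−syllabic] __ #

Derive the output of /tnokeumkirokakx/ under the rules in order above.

tnogeumgerogak

Rule 1 (stop-cluster a-epenthesis): no segment meets the environment; /tnokeumkirokakx/ is unchanged.
Rule 2 (post-nasal voicing): /k/ is a voiceless stop immediately after the nasal /m/, so it voices to [g]. /tnokeumkirokakx/ → tnokeumgirokakx.
Rule 3 (pre-rhotic lowering): /i/ is a high vowel immediately before /r/, so it lowers to [e]. /tnokeumgirokakx/ → tnokeumgerokakx.
Rule 4 (intervocalic voicing): /k/ is a voiceless stop between vowels /o/ and /e/, so it voices to [g]. /k/ is a voiceless stop between vowels /o/ and /a/, so it voices to [g]. /tnokeumgerokakx/ → tnogeumgerogakx.
Rule 5 (final cluster simplification): /x/ is the second consonant of a word-final cluster /kx/, so it deletes. /tnogeumgerogakx/ → tnogeumgerogak.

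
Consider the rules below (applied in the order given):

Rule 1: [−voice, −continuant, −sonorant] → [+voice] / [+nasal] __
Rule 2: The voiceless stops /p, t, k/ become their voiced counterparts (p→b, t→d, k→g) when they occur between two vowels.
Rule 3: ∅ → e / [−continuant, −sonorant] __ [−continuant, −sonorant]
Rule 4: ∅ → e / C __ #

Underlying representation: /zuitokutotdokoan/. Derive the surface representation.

Rule 1 (post-nasal voicing): no segment meets the environment; /zuitokutotdokoan/ is unchanged.
Rule 2 (intervocalic voicing): /t/ is a voiceless stop between vowels /i/ and /o/, so it voices to [d]. /k/ is a voiceless stop between vowels /o/ and /u/, so it voices to [g]. /t/ is a voiceless stop between vowels /u/ and /o/, so it voices to [d]. /k/ is a voiceless stop between vowels /o/ and /o/, so it voices to [g]. /zuitokutotdokoan/ → zuidogudotdogoan.
Rule 3 (stop-cluster e-epenthesis): /t/ and /d/ form a stop–stop cluster, so [e] is inserted between them. /zuidogudotdogoan/ → zuidogudotedogoan.
Rule 4 (final e-epenthesis): the form ends in the consonant /n/, so [e] is inserted word-finally. /zuidogudotedogoan/ → zuidogudotedogoane.

zuidogudotedogoane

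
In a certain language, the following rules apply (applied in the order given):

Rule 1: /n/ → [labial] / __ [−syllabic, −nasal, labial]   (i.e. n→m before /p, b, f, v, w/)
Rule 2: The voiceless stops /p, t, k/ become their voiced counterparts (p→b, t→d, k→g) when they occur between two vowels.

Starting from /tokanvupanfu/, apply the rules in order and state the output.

togamvubamfu

Rule 1 (nasal place assimilation): /n/ precedes the labial consonant /v/, so it assimilates in place to [m]. /n/ precedes the labial consonant /f/, so it assimilates in place to [m]. /tokanvupanfu/ → tokamvupamfu.
Rule 2 (intervocalic voicing): /k/ is a voiceless stop between vowels /o/ and /a/, so it voices to [g]. /p/ is a voiceless stop between vowels /u/ and /a/, so it voices to [b]. /tokamvupamfu/ → togamvubamfu.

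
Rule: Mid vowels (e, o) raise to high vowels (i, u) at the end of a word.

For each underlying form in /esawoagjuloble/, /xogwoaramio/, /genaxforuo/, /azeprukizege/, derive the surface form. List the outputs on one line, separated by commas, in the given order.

/esawoagjuloble/: /e/ is a mid vowel in word-final position, so it raises to [i]. → [esawoagjulobli].
/xogwoaramio/: /o/ is a mid vowel in word-final position, so it raises to [u]. → [xogwoaramiu].
/genaxforuo/: /o/ is a mid vowel in word-final position, so it raises to [u]. → [genaxforuu].
/azeprukizege/: /e/ is a mid vowel in word-final position, so it raises to [i]. → [azeprukizegi].

esawoagjulobli, xogwoaramiu, genaxforuu, azeprukizegi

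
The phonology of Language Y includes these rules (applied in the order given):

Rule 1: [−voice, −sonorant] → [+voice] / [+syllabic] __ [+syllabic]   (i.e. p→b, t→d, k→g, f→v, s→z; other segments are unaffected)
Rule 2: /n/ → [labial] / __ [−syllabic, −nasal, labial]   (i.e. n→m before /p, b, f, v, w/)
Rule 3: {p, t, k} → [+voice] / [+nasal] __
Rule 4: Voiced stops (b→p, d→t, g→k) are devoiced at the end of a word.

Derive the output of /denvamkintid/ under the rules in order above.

demvamgindit

Rule 1 (intervocalic voicing): no segment meets the environment; /denvamkintid/ is unchanged.
Rule 2 (nasal place assimilation): /n/ precedes the labial consonant /v/, so it assimilates in place to [m]. /denvamkintid/ → demvamkintid.
Rule 3 (post-nasal voicing): /k/ is a voiceless stop immediately after the nasal /m/, so it voices to [g]. /t/ is a voiceless stop immediately after the nasal /n/, so it voices to [d]. /demvamkintid/ → demvamgindid.
Rule 4 (final devoicing): /d/ is a voiced stop in word-final position, so it devoices to [t]. /demvamgindid/ → demvamgindit.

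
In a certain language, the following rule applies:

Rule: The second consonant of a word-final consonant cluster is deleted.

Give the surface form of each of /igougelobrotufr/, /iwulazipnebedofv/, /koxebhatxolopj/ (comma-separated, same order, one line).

/igougelobrotufr/: /r/ is the second consonant of a word-final cluster /fr/, so it deletes. → [igougelobrotuf].
/iwulazipnebedofv/: /v/ is the second consonant of a word-final cluster /fv/, so it deletes. → [iwulazipnebedof].
/koxebhatxolopj/: /j/ is the second consonant of a word-final cluster /pj/, so it deletes. → [koxebhatxolop].

igougelobrotuf, iwulazipnebedof, koxebhatxolop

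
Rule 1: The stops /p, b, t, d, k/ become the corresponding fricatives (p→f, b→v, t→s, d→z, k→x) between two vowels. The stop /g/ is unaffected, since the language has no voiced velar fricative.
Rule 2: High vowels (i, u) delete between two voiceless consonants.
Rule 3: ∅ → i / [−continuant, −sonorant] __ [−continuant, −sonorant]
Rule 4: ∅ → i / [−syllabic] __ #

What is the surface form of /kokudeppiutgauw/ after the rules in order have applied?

Rule 1 (intervocalic spirantization): /k/ is a stop between vowels /o/ and /u/, so it spirantizes to the fricative [x]. /d/ is a stop between vowels /u/ and /e/, so it spirantizes to the fricative [z]. /kokudeppiutgauw/ → koxuzeppiutgauw.
Rule 2 (high vowel syncope): no segment meets the environment; /koxuzeppiutgauw/ is unchanged.
Rule 3 (stop-cluster i-epenthesis): /p/ and /p/ form a stop–stop cluster, so [i] is inserted between them. /t/ and /g/ form a stop–stop cluster, so [i] is inserted between them. /koxuzeppiutgauw/ → koxuzepipiutigauw.
Rule 4 (final i-epenthesis): the form ends in the consonant /w/, so [i] is inserted word-finally. /koxuzepipiutigauw/ → koxuzepipiutigauwi.

koxuzepipiutigauwi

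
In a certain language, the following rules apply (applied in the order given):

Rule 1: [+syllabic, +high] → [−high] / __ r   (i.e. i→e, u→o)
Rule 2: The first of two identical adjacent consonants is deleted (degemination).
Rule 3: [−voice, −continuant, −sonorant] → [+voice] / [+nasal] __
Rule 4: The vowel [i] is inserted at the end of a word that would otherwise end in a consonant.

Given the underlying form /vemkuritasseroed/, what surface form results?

vemgoritaseroedi

Rule 1 (pre-rhotic lowering): /u/ is a high vowel immediately before /r/, so it lowers to [o]. /vemkuritasseroed/ → vemkoritasseroed.
Rule 2 (degemination): /ss/ is a geminate; the first /s/ deletes. /vemkoritasseroed/ → vemkoritaseroed.
Rule 3 (post-nasal voicing): /k/ is a voiceless stop immediately after the nasal /m/, so it voices to [g]. /vemkoritaseroed/ → vemgoritaseroed.
Rule 4 (final i-epenthesis): the form ends in the consonant /d/, so [i] is inserted word-finally. /vemgoritaseroed/ → vemgoritaseroedi.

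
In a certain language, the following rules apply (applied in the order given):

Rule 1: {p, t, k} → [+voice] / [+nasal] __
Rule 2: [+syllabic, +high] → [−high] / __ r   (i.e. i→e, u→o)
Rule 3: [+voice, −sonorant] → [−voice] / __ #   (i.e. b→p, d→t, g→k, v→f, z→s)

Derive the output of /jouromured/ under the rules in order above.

Rule 1 (post-nasal voicing): no segment meets the environment; /jouromured/ is unchanged.
Rule 2 (pre-rhotic lowering): /u/ is a high vowel immediately before /r/, so it lowers to [o]. /u/ is a high vowel immediately before /r/, so it lowers to [o]. /jouromured/ → jooromored.
Rule 3 (final devoicing): /d/ is a voiced obstruent in word-final position, so it devoices to [t]. /jooromored/ → jooromoret.

jooromoret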